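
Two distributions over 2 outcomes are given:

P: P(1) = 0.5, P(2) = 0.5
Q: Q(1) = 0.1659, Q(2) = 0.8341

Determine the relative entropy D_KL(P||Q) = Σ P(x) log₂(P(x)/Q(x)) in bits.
0.4267 bits

D_KL(P||Q) = Σ P(x) log₂(P(x)/Q(x))

Computing term by term:
  P(1)·log₂(P(1)/Q(1)) = 0.5·log₂(0.5/0.1659) = 0.79581
  P(2)·log₂(P(2)/Q(2)) = 0.5·log₂(0.5/0.8341) = -0.36915

D_KL(P||Q) = 0.79581 - 0.36915 = 0.42666 ≈ 0.4267 bits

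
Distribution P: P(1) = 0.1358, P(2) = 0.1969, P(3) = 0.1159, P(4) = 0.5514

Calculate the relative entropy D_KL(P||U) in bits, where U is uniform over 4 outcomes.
0.3133 bits

U(i) = 1/4 for all i

D_KL(P||U) = Σ P(x) log₂(P(x) / (1/4))
           = Σ P(x) log₂(P(x)) + log₂(4)
           = log₂(4) - H(P)

H(P) = -Σ P(x) log₂(P(x)):
  -P(1)·log₂(P(1)) = -(0.1358)·log₂(0.1358) = 0.39116
  -P(2)·log₂(P(2)) = -(0.1969)·log₂(0.1969) = 0.46163
  -P(3)·log₂(P(3)) = -(0.1159)·log₂(0.1159) = 0.36034
  -P(4)·log₂(P(4)) = -(0.5514)·log₂(0.5514) = 0.47356
H(P) = 0.39116 + 0.46163 + 0.36034 + 0.47356 = 1.68669 bits

log₂(4) = 2.00000 bits

D_KL(P||U) = 2.00000 - 1.68669 = 0.31331 ≈ 0.3133 bits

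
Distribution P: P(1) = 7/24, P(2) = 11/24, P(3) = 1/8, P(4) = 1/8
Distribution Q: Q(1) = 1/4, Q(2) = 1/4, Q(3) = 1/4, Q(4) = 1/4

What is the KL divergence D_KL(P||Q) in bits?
0.2157 bits

D_KL(P||Q) = Σ P(x) log₂(P(x)/Q(x))

Computing term by term:
  P(1)·log₂(P(1)/Q(1)) = (7/24)·log₂((7/24)/(1/4)) = 0.06486
  P(2)·log₂(P(2)/Q(2)) = (11/24)·log₂((11/24)/(1/4)) = 0.40080
  P(3)·log₂(P(3)/Q(3)) = (1/8)·log₂((1/8)/(1/4)) = -0.12500
  P(4)·log₂(P(4)/Q(4)) = (1/8)·log₂((1/8)/(1/4)) = -0.12500

D_KL(P||Q) = 0.06486 + 0.40080 - 0.12500 - 0.12500 = 0.21566 ≈ 0.2157 bits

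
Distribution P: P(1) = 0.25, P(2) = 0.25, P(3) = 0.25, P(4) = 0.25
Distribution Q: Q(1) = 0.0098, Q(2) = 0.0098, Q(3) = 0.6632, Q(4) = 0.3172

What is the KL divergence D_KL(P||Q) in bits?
1.8988 bits

D_KL(P||Q) = Σ P(x) log₂(P(x)/Q(x))

Computing term by term:
  P(1)·log₂(P(1)/Q(1)) = 0.25·log₂(0.25/0.0098) = 1.16825
  P(2)·log₂(P(2)/Q(2)) = 0.25·log₂(0.25/0.0098) = 1.16825
  P(3)·log₂(P(3)/Q(3)) = 0.25·log₂(0.25/0.6632) = -0.35188
  P(4)·log₂(P(4)/Q(4)) = 0.25·log₂(0.25/0.3172) = -0.08587

D_KL(P||Q) = 1.16825 + 1.16825 - 0.35188 - 0.08587 = 1.89875 ≈ 1.8988 bits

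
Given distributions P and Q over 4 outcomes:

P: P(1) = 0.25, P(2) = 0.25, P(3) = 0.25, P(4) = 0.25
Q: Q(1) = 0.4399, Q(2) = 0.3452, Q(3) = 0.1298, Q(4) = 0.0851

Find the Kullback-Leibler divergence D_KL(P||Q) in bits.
0.3049 bits

D_KL(P||Q) = Σ P(x) log₂(P(x)/Q(x))

Computing term by term:
  P(1)·log₂(P(1)/Q(1)) = 0.25·log₂(0.25/0.4399) = -0.20381
  P(2)·log₂(P(2)/Q(2)) = 0.25·log₂(0.25/0.3452) = -0.11638
  P(3)·log₂(P(3)/Q(3)) = 0.25·log₂(0.25/0.1298) = 0.23641
  P(4)·log₂(P(4)/Q(4)) = 0.25·log₂(0.25/0.0851) = 0.38867

D_KL(P||Q) = -0.20381 - 0.11638 + 0.23641 + 0.38867 = 0.30489 ≈ 0.3049 bits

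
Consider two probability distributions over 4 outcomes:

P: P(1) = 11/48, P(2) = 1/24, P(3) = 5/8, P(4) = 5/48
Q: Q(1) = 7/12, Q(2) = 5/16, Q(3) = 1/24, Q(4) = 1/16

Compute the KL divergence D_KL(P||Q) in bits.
2.0886 bits

D_KL(P||Q) = Σ P(x) log₂(P(x)/Q(x))

Computing term by term:
  P(1)·log₂(P(1)/Q(1)) = (11/48)·log₂((11/48)/(7/12)) = -0.30890
  P(2)·log₂(P(2)/Q(2)) = (1/24)·log₂((1/24)/(5/16)) = -0.12112
  P(3)·log₂(P(3)/Q(3)) = (5/8)·log₂((5/8)/(1/24)) = 2.44181
  P(4)·log₂(P(4)/Q(4)) = (5/48)·log₂((5/48)/(1/16)) = 0.07677

D_KL(P||Q) = -0.30890 - 0.12112 + 2.44181 + 0.07677 = 2.08856 ≈ 2.0886 bits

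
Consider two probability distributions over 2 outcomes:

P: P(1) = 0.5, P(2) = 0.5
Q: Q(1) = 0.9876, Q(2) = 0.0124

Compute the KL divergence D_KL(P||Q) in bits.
2.1758 bits

D_KL(P||Q) = Σ P(x) log₂(P(x)/Q(x))

Computing term by term:
  P(1)·log₂(P(1)/Q(1)) = 0.5·log₂(0.5/0.9876) = -0.49100
  P(2)·log₂(P(2)/Q(2)) = 0.5·log₂(0.5/0.0124) = 2.66676

D_KL(P||Q) = -0.49100 + 2.66676 = 2.17576 ≈ 2.1758 bits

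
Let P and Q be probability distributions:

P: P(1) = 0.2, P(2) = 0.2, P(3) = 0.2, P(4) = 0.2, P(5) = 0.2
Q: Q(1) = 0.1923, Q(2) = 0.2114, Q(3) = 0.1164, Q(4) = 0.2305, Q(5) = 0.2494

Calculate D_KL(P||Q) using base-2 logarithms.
0.0469 bits

D_KL(P||Q) = Σ P(x) log₂(P(x)/Q(x))

Computing term by term:
  P(1)·log₂(P(1)/Q(1)) = 0.2·log₂(0.2/0.1923) = 0.01133
  P(2)·log₂(P(2)/Q(2)) = 0.2·log₂(0.2/0.2114) = -0.01600
  P(3)·log₂(P(3)/Q(3)) = 0.2·log₂(0.2/0.1164) = 0.15618
  P(4)·log₂(P(4)/Q(4)) = 0.2·log₂(0.2/0.2305) = -0.04095
  P(5)·log₂(P(5)/Q(5)) = 0.2·log₂(0.2/0.2494) = -0.06369

D_KL(P||Q) = 0.01133 - 0.01600 + 0.15618 - 0.04095 - 0.06369 = 0.04687 ≈ 0.0469 bits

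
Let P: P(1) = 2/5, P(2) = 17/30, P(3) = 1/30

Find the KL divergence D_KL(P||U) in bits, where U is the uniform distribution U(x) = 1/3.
0.4283 bits

U(i) = 1/3 for all i

D_KL(P||U) = Σ P(x) log₂(P(x) / (1/3))
           = Σ P(x) log₂(P(x)) + log₂(3)
           = log₂(3) - H(P)

H(P) = -Σ P(x) log₂(P(x)):
  -P(1)·log₂(P(1)) = -(2/5)·log₂(2/5) = 0.52877
  -P(2)·log₂(P(2)) = -(17/30)·log₂(17/30) = 0.46434
  -P(3)·log₂(P(3)) = -(1/30)·log₂(1/30) = 0.16356
H(P) = 0.52877 + 0.46434 + 0.16356 = 1.15667 bits

log₂(3) = 1.58496 bits

D_KL(P||U) = 1.58496 - 1.15667 = 0.42829 ≈ 0.4283 bits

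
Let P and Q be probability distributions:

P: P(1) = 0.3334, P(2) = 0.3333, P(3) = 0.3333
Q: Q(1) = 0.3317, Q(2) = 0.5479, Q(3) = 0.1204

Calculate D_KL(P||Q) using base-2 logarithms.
0.2531 bits

D_KL(P||Q) = Σ P(x) log₂(P(x)/Q(x))

Computing term by term:
  P(1)·log₂(P(1)/Q(1)) = 0.3334·log₂(0.3334/0.3317) = 0.00246
  P(2)·log₂(P(2)/Q(2)) = 0.3333·log₂(0.3333/0.5479) = -0.23901
  P(3)·log₂(P(3)/Q(3)) = 0.3333·log₂(0.3333/0.1204) = 0.48961

D_KL(P||Q) = 0.00246 - 0.23901 + 0.48961 = 0.25306 ≈ 0.2531 bits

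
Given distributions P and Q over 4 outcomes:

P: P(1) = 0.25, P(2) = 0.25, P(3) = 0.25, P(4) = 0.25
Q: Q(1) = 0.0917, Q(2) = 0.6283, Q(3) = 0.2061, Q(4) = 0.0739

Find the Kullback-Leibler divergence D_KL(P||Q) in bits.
0.5386 bits

D_KL(P||Q) = Σ P(x) log₂(P(x)/Q(x))

Computing term by term:
  P(1)·log₂(P(1)/Q(1)) = 0.25·log₂(0.25/0.0917) = 0.36173
  P(2)·log₂(P(2)/Q(2)) = 0.25·log₂(0.25/0.6283) = -0.33238
  P(3)·log₂(P(3)/Q(3)) = 0.25·log₂(0.25/0.2061) = 0.06965
  P(4)·log₂(P(4)/Q(4)) = 0.25·log₂(0.25/0.0739) = 0.43957

D_KL(P||Q) = 0.36173 - 0.33238 + 0.06965 + 0.43957 = 0.53857 ≈ 0.5386 bits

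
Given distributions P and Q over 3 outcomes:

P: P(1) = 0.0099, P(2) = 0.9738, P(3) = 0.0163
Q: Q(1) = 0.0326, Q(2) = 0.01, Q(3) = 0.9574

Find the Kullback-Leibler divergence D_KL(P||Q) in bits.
6.3197 bits

D_KL(P||Q) = Σ P(x) log₂(P(x)/Q(x))

Computing term by term:
  P(1)·log₂(P(1)/Q(1)) = 0.0099·log₂(0.0099/0.0326) = -0.01702
  P(2)·log₂(P(2)/Q(2)) = 0.9738·log₂(0.9738/0.01) = 6.43249
  P(3)·log₂(P(3)/Q(3)) = 0.0163·log₂(0.0163/0.9574) = -0.09578

D_KL(P||Q) = -0.01702 + 6.43249 - 0.09578 = 6.31969 ≈ 6.3197 bits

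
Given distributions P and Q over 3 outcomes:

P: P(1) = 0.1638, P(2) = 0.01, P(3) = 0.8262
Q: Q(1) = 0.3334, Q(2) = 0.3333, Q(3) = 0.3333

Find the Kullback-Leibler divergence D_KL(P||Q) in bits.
0.8635 bits

D_KL(P||Q) = Σ P(x) log₂(P(x)/Q(x))

Computing term by term:
  P(1)·log₂(P(1)/Q(1)) = 0.1638·log₂(0.1638/0.3334) = -0.16795
  P(2)·log₂(P(2)/Q(2)) = 0.01·log₂(0.01/0.3333) = -0.05059
  P(3)·log₂(P(3)/Q(3)) = 0.8262·log₂(0.8262/0.3333) = 1.08205

D_KL(P||Q) = -0.16795 - 0.05059 + 1.08205 = 0.86351 ≈ 0.8635 bits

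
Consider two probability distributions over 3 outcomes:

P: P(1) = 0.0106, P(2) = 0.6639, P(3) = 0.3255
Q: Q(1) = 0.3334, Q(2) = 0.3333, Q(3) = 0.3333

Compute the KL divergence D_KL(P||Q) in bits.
0.5962 bits

D_KL(P||Q) = Σ P(x) log₂(P(x)/Q(x))

Computing term by term:
  P(1)·log₂(P(1)/Q(1)) = 0.0106·log₂(0.0106/0.3334) = -0.05274
  P(2)·log₂(P(2)/Q(2)) = 0.6639·log₂(0.6639/0.3333) = 0.66001
  P(3)·log₂(P(3)/Q(3)) = 0.3255·log₂(0.3255/0.3333) = -0.01112

D_KL(P||Q) = -0.05274 + 0.66001 - 0.01112 = 0.59615 ≈ 0.5962 bits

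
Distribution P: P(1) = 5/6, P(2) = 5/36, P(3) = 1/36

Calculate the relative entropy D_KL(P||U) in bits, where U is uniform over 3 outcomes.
0.8266 bits

U(i) = 1/3 for all i

D_KL(P||U) = Σ P(x) log₂(P(x) / (1/3))
           = Σ P(x) log₂(P(x)) + log₂(3)
           = log₂(3) - H(P)

H(P) = -Σ P(x) log₂(P(x)):
  -P(1)·log₂(P(1)) = -(5/6)·log₂(5/6) = 0.21920
  -P(2)·log₂(P(2)) = -(5/36)·log₂(5/36) = 0.39556
  -P(3)·log₂(P(3)) = -(1/36)·log₂(1/36) = 0.14361
H(P) = 0.21920 + 0.39556 + 0.14361 = 0.75837 bits

log₂(3) = 1.58496 bits

D_KL(P||U) = 1.58496 - 0.75837 = 0.82659 ≈ 0.8266 bits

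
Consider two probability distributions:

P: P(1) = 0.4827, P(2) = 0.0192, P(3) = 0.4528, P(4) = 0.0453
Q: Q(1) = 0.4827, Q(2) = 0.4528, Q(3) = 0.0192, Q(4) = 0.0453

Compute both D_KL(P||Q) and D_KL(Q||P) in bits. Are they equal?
D_KL(P||Q) = 1.9771 bits, D_KL(Q||P) = 1.9771 bits. Yes, in this case they are equal (although KL divergence is not symmetric in general).

D_KL(P||Q) = Σ P(x) log₂(P(x)/Q(x))

Computing term by term:
  P(1)·log₂(P(1)/Q(1)) = 0.4827·log₂(0.4827/0.4827) = 0.00000
  P(2)·log₂(P(2)/Q(2)) = 0.0192·log₂(0.0192/0.4528) = -0.08755
  P(3)·log₂(P(3)/Q(3)) = 0.4528·log₂(0.4528/0.0192) = 2.06463
  P(4)·log₂(P(4)/Q(4)) = 0.0453·log₂(0.0453/0.0453) = 0.00000

D_KL(P||Q) = 0.00000 - 0.08755 + 2.06463 + 0.00000 = 1.97708 ≈ 1.9771 bits

D_KL(Q||P) = Σ Q(x) log₂(Q(x)/P(x))

Computing term by term:
  Q(1)·log₂(Q(1)/P(1)) = 0.4827·log₂(0.4827/0.4827) = 0.00000
  Q(2)·log₂(Q(2)/P(2)) = 0.4528·log₂(0.4528/0.0192) = 2.06463
  Q(3)·log₂(Q(3)/P(3)) = 0.0192·log₂(0.0192/0.4528) = -0.08755
  Q(4)·log₂(Q(4)/P(4)) = 0.0453·log₂(0.0453/0.0453) = 0.00000

D_KL(Q||P) = 0.00000 + 2.06463 - 0.08755 + 0.00000 = 1.97708 ≈ 1.9771 bits

These ARE equal here. Q is P with outcomes relabeled (Q(2) = P(3), Q(3) = P(2)) by a relabeling that is its own inverse, so the two sums contain exactly the same terms in a different order. This is a special case — KL divergence is not symmetric in general: D_KL(P||Q) ≠ D_KL(Q||P) for most P, Q.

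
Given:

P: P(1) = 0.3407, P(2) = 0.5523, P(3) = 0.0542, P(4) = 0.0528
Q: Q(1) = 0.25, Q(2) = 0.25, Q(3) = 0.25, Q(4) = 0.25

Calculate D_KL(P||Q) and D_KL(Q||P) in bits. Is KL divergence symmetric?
D_KL(P||Q) = 0.5457 bits, D_KL(Q||P) = 0.7147 bits. No, KL divergence is not symmetric.

D_KL(P||Q) = Σ P(x) log₂(P(x)/Q(x))

Computing term by term:
  P(1)·log₂(P(1)/Q(1)) = 0.3407·log₂(0.3407/0.25) = 0.15215
  P(2)·log₂(P(2)/Q(2)) = 0.5523·log₂(0.5523/0.25) = 0.63157
  P(3)·log₂(P(3)/Q(3)) = 0.0542·log₂(0.0542/0.25) = -0.11954
  P(4)·log₂(P(4)/Q(4)) = 0.0528·log₂(0.0528/0.25) = -0.11845

D_KL(P||Q) = 0.15215 + 0.63157 - 0.11954 - 0.11845 = 0.54573 ≈ 0.5457 bits

D_KL(Q||P) = Σ Q(x) log₂(Q(x)/P(x))

Computing term by term:
  Q(1)·log₂(Q(1)/P(1)) = 0.25·log₂(0.25/0.3407) = -0.11164
  Q(2)·log₂(Q(2)/P(2)) = 0.25·log₂(0.25/0.5523) = -0.28588
  Q(3)·log₂(Q(3)/P(3)) = 0.25·log₂(0.25/0.0542) = 0.55139
  Q(4)·log₂(Q(4)/P(4)) = 0.25·log₂(0.25/0.0528) = 0.56083

D_KL(Q||P) = -0.11164 - 0.28588 + 0.55139 + 0.56083 = 0.71470 ≈ 0.7147 bits

These are NOT equal (difference: 0.1690 bits). KL divergence is asymmetric: D_KL(P||Q) ≠ D_KL(Q||P) in general.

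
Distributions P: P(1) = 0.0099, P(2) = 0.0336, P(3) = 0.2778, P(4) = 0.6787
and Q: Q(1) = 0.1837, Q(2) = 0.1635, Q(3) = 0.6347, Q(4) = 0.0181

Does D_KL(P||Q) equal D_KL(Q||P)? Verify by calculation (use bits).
D_KL(P||Q) = 3.0992 bits, D_KL(Q||P) = 1.8092 bits. No — D_KL(P||Q) ≠ D_KL(Q||P) for this pair.

D_KL(P||Q) = Σ P(x) log₂(P(x)/Q(x))

Computing term by term:
  P(1)·log₂(P(1)/Q(1)) = 0.0099·log₂(0.0099/0.1837) = -0.04172
  P(2)·log₂(P(2)/Q(2)) = 0.0336·log₂(0.0336/0.1635) = -0.07670
  P(3)·log₂(P(3)/Q(3)) = 0.2778·log₂(0.2778/0.6347) = -0.33115
  P(4)·log₂(P(4)/Q(4)) = 0.6787·log₂(0.6787/0.0181) = 3.54873

D_KL(P||Q) = -0.04172 - 0.07670 - 0.33115 + 3.54873 = 3.09916 ≈ 3.0992 bits

D_KL(Q||P) = Σ Q(x) log₂(Q(x)/P(x))

Computing term by term:
  Q(1)·log₂(Q(1)/P(1)) = 0.1837·log₂(0.1837/0.0099) = 0.77407
  Q(2)·log₂(Q(2)/P(2)) = 0.1635·log₂(0.1635/0.0336) = 0.37323
  Q(3)·log₂(Q(3)/P(3)) = 0.6347·log₂(0.6347/0.2778) = 0.75658
  Q(4)·log₂(Q(4)/P(4)) = 0.0181·log₂(0.0181/0.6787) = -0.09464

D_KL(Q||P) = 0.77407 + 0.37323 + 0.75658 - 0.09464 = 1.80924 ≈ 1.8092 bits

These are NOT equal (difference: 1.2900 bits). KL divergence is asymmetric: D_KL(P||Q) ≠ D_KL(Q||P) in general.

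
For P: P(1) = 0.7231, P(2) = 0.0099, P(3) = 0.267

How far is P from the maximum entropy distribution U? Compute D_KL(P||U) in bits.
0.6722 bits

U(i) = 1/3 for all i

D_KL(P||U) = Σ P(x) log₂(P(x) / (1/3))
           = Σ P(x) log₂(P(x)) + log₂(3)
           = log₂(3) - H(P)

H(P) = -Σ P(x) log₂(P(x)):
  -P(1)·log₂(P(1)) = -(0.7231)·log₂(0.7231) = 0.33822
  -P(2)·log₂(P(2)) = -(0.0099)·log₂(0.0099) = 0.06592
  -P(3)·log₂(P(3)) = -(0.267)·log₂(0.267) = 0.50866
H(P) = 0.33822 + 0.06592 + 0.50866 = 0.91280 bits

log₂(3) = 1.58496 bits

D_KL(P||U) = 1.58496 - 0.91280 = 0.67216 ≈ 0.6722 bits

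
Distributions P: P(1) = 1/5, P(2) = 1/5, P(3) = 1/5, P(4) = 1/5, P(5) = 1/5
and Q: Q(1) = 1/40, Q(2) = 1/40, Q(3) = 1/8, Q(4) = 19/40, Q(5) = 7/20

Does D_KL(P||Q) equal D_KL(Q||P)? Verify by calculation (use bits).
D_KL(P||Q) = 0.9246 bits, D_KL(Q||P) = 0.6406 bits. No — D_KL(P||Q) ≠ D_KL(Q||P) for this pair.

D_KL(P||Q) = Σ P(x) log₂(P(x)/Q(x))

Computing term by term:
  P(1)·log₂(P(1)/Q(1)) = (1/5)·log₂((1/5)/(1/40)) = 0.60000
  P(2)·log₂(P(2)/Q(2)) = (1/5)·log₂((1/5)/(1/40)) = 0.60000
  P(3)·log₂(P(3)/Q(3)) = (1/5)·log₂((1/5)/(1/8)) = 0.13561
  P(4)·log₂(P(4)/Q(4)) = (1/5)·log₂((1/5)/(19/40)) = -0.24959
  P(5)·log₂(P(5)/Q(5)) = (1/5)·log₂((1/5)/(7/20)) = -0.16147

D_KL(P||Q) = 0.60000 + 0.60000 + 0.13561 - 0.24959 - 0.16147 = 0.92455 ≈ 0.9246 bits

D_KL(Q||P) = Σ Q(x) log₂(Q(x)/P(x))

Computing term by term:
  Q(1)·log₂(Q(1)/P(1)) = (1/40)·log₂((1/40)/(1/5)) = -0.07500
  Q(2)·log₂(Q(2)/P(2)) = (1/40)·log₂((1/40)/(1/5)) = -0.07500
  Q(3)·log₂(Q(3)/P(3)) = (1/8)·log₂((1/8)/(1/5)) = -0.08476
  Q(4)·log₂(Q(4)/P(4)) = (19/40)·log₂((19/40)/(1/5)) = 0.59277
  Q(5)·log₂(Q(5)/P(5)) = (7/20)·log₂((7/20)/(1/5)) = 0.28257

D_KL(Q||P) = -0.07500 - 0.07500 - 0.08476 + 0.59277 + 0.28257 = 0.64058 ≈ 0.6406 bits

These are NOT equal (difference: 0.2840 bits). KL divergence is asymmetric: D_KL(P||Q) ≠ D_KL(Q||P) in general.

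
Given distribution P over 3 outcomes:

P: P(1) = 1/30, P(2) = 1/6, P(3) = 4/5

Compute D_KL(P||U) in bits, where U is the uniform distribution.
0.7330 bits

U(i) = 1/3 for all i

D_KL(P||U) = Σ P(x) log₂(P(x) / (1/3))
           = Σ P(x) log₂(P(x)) + log₂(3)
           = log₂(3) - H(P)

H(P) = -Σ P(x) log₂(P(x)):
  -P(1)·log₂(P(1)) = -(1/30)·log₂(1/30) = 0.16356
  -P(2)·log₂(P(2)) = -(1/6)·log₂(1/6) = 0.43083
  -P(3)·log₂(P(3)) = -(4/5)·log₂(4/5) = 0.25754
H(P) = 0.16356 + 0.43083 + 0.25754 = 0.85193 bits

log₂(3) = 1.58496 bits

D_KL(P||U) = 1.58496 - 0.85193 = 0.73303 ≈ 0.7330 bits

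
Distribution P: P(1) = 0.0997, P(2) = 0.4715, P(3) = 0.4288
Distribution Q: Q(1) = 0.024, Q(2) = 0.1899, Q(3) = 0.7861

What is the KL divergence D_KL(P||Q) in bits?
0.4485 bits

D_KL(P||Q) = Σ P(x) log₂(P(x)/Q(x))

Computing term by term:
  P(1)·log₂(P(1)/Q(1)) = 0.0997·log₂(0.0997/0.024) = 0.20484
  P(2)·log₂(P(2)/Q(2)) = 0.4715·log₂(0.4715/0.1899) = 0.61862
  P(3)·log₂(P(3)/Q(3)) = 0.4288·log₂(0.4288/0.7861) = -0.37495

D_KL(P||Q) = 0.20484 + 0.61862 - 0.37495 = 0.44851 ≈ 0.4485 bits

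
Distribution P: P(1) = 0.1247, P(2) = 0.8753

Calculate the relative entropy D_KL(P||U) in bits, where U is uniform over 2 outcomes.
0.4573 bits

U(i) = 1/2 for all i

D_KL(P||U) = Σ P(x) log₂(P(x) / (1/2))
           = Σ P(x) log₂(P(x)) + log₂(2)
           = log₂(2) - H(P)

H(P) = -Σ P(x) log₂(P(x)):
  -P(1)·log₂(P(1)) = -(0.1247)·log₂(0.1247) = 0.37453
  -P(2)·log₂(P(2)) = -(0.8753)·log₂(0.8753) = 0.16819
H(P) = 0.37453 + 0.16819 = 0.54272 bits

log₂(2) = 1.00000 bits

D_KL(P||U) = 1.00000 - 0.54272 = 0.45728 ≈ 0.4573 bits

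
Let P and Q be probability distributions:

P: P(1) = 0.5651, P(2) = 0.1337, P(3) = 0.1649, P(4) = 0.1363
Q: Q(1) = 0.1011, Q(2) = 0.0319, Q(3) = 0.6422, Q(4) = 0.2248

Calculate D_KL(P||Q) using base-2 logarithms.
1.2576 bits

D_KL(P||Q) = Σ P(x) log₂(P(x)/Q(x))

Computing term by term:
  P(1)·log₂(P(1)/Q(1)) = 0.5651·log₂(0.5651/0.1011) = 1.40299
  P(2)·log₂(P(2)/Q(2)) = 0.1337·log₂(0.1337/0.0319) = 0.27641
  P(3)·log₂(P(3)/Q(3)) = 0.1649·log₂(0.1649/0.6422) = -0.32344
  P(4)·log₂(P(4)/Q(4)) = 0.1363·log₂(0.1363/0.2248) = -0.09839

D_KL(P||Q) = 1.40299 + 0.27641 - 0.32344 - 0.09839 = 1.25757 ≈ 1.2576 bits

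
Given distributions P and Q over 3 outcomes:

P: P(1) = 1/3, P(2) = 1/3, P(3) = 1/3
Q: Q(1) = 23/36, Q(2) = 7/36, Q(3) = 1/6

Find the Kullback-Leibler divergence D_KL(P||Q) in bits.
0.2797 bits

D_KL(P||Q) = Σ P(x) log₂(P(x)/Q(x))

Computing term by term:
  P(1)·log₂(P(1)/Q(1)) = (1/3)·log₂((1/3)/(23/36)) = -0.31287
  P(2)·log₂(P(2)/Q(2)) = (1/3)·log₂((1/3)/(7/36)) = 0.25920
  P(3)·log₂(P(3)/Q(3)) = (1/3)·log₂((1/3)/(1/6)) = 0.33333

D_KL(P||Q) = -0.31287 + 0.25920 + 0.33333 = 0.27966 ≈ 0.2797 bits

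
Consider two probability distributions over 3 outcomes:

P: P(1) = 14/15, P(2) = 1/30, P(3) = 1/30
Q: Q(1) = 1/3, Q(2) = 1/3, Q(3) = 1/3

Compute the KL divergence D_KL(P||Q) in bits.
1.1649 bits

D_KL(P||Q) = Σ P(x) log₂(P(x)/Q(x))

Computing term by term:
  P(1)·log₂(P(1)/Q(1)) = (14/15)·log₂((14/15)/(1/3)) = 1.38640
  P(2)·log₂(P(2)/Q(2)) = (1/30)·log₂((1/30)/(1/3)) = -0.11073
  P(3)·log₂(P(3)/Q(3)) = (1/30)·log₂((1/30)/(1/3)) = -0.11073

D_KL(P||Q) = 1.38640 - 0.11073 - 0.11073 = 1.16494 ≈ 1.1649 bits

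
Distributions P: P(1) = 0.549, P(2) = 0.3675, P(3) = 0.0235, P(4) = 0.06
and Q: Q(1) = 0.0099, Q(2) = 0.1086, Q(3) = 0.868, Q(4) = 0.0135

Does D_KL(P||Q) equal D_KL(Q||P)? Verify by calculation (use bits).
D_KL(P||Q) = 3.8336 bits, D_KL(Q||P) = 4.2422 bits. No — D_KL(P||Q) ≠ D_KL(Q||P) for this pair.

D_KL(P||Q) = Σ P(x) log₂(P(x)/Q(x))

Computing term by term:
  P(1)·log₂(P(1)/Q(1)) = 0.549·log₂(0.549/0.0099) = 3.18049
  P(2)·log₂(P(2)/Q(2)) = 0.3675·log₂(0.3675/0.1086) = 0.64633
  P(3)·log₂(P(3)/Q(3)) = 0.0235·log₂(0.0235/0.868) = -0.12236
  P(4)·log₂(P(4)/Q(4)) = 0.06·log₂(0.06/0.0135) = 0.12912

D_KL(P||Q) = 3.18049 + 0.64633 - 0.12236 + 0.12912 = 3.83358 ≈ 3.8336 bits

D_KL(Q||P) = Σ Q(x) log₂(Q(x)/P(x))

Computing term by term:
  Q(1)·log₂(Q(1)/P(1)) = 0.0099·log₂(0.0099/0.549) = -0.05735
  Q(2)·log₂(Q(2)/P(2)) = 0.1086·log₂(0.1086/0.3675) = -0.19100
  Q(3)·log₂(Q(3)/P(3)) = 0.868·log₂(0.868/0.0235) = 4.51964
  Q(4)·log₂(Q(4)/P(4)) = 0.0135·log₂(0.0135/0.06) = -0.02905

D_KL(Q||P) = -0.05735 - 0.19100 + 4.51964 - 0.02905 = 4.24224 ≈ 4.2422 bits

These are NOT equal (difference: 0.4086 bits). KL divergence is asymmetric: D_KL(P||Q) ≠ D_KL(Q||P) in general.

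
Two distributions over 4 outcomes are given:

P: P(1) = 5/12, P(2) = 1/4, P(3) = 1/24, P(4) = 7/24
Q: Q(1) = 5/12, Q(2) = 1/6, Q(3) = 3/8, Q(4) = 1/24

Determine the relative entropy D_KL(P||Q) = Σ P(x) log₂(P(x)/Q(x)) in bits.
0.8330 bits

D_KL(P||Q) = Σ P(x) log₂(P(x)/Q(x))

Computing term by term:
  P(1)·log₂(P(1)/Q(1)) = (5/12)·log₂((5/12)/(5/12)) = 0.00000
  P(2)·log₂(P(2)/Q(2)) = (1/4)·log₂((1/4)/(1/6)) = 0.14624
  P(3)·log₂(P(3)/Q(3)) = (1/24)·log₂((1/24)/(3/8)) = -0.13208
  P(4)·log₂(P(4)/Q(4)) = (7/24)·log₂((7/24)/(1/24)) = 0.81881

D_KL(P||Q) = 0.00000 + 0.14624 - 0.13208 + 0.81881 = 0.83297 ≈ 0.8330 bits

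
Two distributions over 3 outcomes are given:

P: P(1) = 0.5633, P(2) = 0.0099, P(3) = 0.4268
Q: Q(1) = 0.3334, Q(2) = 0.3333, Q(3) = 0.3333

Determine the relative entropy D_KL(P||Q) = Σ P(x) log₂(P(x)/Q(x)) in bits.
0.5283 bits

D_KL(P||Q) = Σ P(x) log₂(P(x)/Q(x))

Computing term by term:
  P(1)·log₂(P(1)/Q(1)) = 0.5633·log₂(0.5633/0.3334) = 0.42622
  P(2)·log₂(P(2)/Q(2)) = 0.0099·log₂(0.0099/0.3333) = -0.05023
  P(3)·log₂(P(3)/Q(3)) = 0.4268·log₂(0.4268/0.3333) = 0.15226

D_KL(P||Q) = 0.42622 - 0.05023 + 0.15226 = 0.52825 ≈ 0.5283 bits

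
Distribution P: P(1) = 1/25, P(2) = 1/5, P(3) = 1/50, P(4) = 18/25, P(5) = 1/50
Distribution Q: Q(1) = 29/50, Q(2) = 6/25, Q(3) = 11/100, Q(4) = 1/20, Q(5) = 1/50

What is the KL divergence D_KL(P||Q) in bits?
2.5144 bits

D_KL(P||Q) = Σ P(x) log₂(P(x)/Q(x))

Computing term by term:
  P(1)·log₂(P(1)/Q(1)) = (1/25)·log₂((1/25)/(29/50)) = -0.15432
  P(2)·log₂(P(2)/Q(2)) = (1/5)·log₂((1/5)/(6/25)) = -0.05261
  P(3)·log₂(P(3)/Q(3)) = (1/50)·log₂((1/50)/(11/100)) = -0.04919
  P(4)·log₂(P(4)/Q(4)) = (18/25)·log₂((18/25)/(1/20)) = 2.77056
  P(5)·log₂(P(5)/Q(5)) = (1/50)·log₂((1/50)/(1/50)) = 0.00000

D_KL(P||Q) = -0.15432 - 0.05261 - 0.04919 + 2.77056 + 0.00000 = 2.51444 ≈ 2.5144 bits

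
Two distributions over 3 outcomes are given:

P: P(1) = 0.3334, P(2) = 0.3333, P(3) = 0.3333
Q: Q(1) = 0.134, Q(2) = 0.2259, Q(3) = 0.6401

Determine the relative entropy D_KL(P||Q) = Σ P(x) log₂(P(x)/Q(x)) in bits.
0.3117 bits

D_KL(P||Q) = Σ P(x) log₂(P(x)/Q(x))

Computing term by term:
  P(1)·log₂(P(1)/Q(1)) = 0.3334·log₂(0.3334/0.134) = 0.43843
  P(2)·log₂(P(2)/Q(2)) = 0.3333·log₂(0.3333/0.2259) = 0.18703
  P(3)·log₂(P(3)/Q(3)) = 0.3333·log₂(0.3333/0.6401) = -0.31379

D_KL(P||Q) = 0.43843 + 0.18703 - 0.31379 = 0.31167 ≈ 0.3117 bits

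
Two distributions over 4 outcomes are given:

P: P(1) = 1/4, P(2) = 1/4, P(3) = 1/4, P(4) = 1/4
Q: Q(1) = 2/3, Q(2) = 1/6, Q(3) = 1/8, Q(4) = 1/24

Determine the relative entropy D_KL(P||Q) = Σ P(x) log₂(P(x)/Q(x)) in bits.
0.6887 bits

D_KL(P||Q) = Σ P(x) log₂(P(x)/Q(x))

Computing term by term:
  P(1)·log₂(P(1)/Q(1)) = (1/4)·log₂((1/4)/(2/3)) = -0.35376
  P(2)·log₂(P(2)/Q(2)) = (1/4)·log₂((1/4)/(1/6)) = 0.14624
  P(3)·log₂(P(3)/Q(3)) = (1/4)·log₂((1/4)/(1/8)) = 0.25000
  P(4)·log₂(P(4)/Q(4)) = (1/4)·log₂((1/4)/(1/24)) = 0.64624

D_KL(P||Q) = -0.35376 + 0.14624 + 0.25000 + 0.64624 = 0.68872 ≈ 0.6887 bits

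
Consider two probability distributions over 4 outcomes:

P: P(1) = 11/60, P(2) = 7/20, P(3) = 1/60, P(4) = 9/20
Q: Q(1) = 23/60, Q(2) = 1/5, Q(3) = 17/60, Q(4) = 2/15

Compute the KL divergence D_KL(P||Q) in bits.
0.8091 bits

D_KL(P||Q) = Σ P(x) log₂(P(x)/Q(x))

Computing term by term:
  P(1)·log₂(P(1)/Q(1)) = (11/60)·log₂((11/60)/(23/60)) = -0.19509
  P(2)·log₂(P(2)/Q(2)) = (7/20)·log₂((7/20)/(1/5)) = 0.28257
  P(3)·log₂(P(3)/Q(3)) = (1/60)·log₂((1/60)/(17/60)) = -0.06812
  P(4)·log₂(P(4)/Q(4)) = (9/20)·log₂((9/20)/(2/15)) = 0.78970

D_KL(P||Q) = -0.19509 + 0.28257 - 0.06812 + 0.78970 = 0.80906 ≈ 0.8091 bits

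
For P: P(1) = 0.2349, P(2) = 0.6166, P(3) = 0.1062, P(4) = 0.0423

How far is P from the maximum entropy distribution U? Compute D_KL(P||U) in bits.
0.5424 bits

U(i) = 1/4 for all i

D_KL(P||U) = Σ P(x) log₂(P(x) / (1/4))
           = Σ P(x) log₂(P(x)) + log₂(4)
           = log₂(4) - H(P)

H(P) = -Σ P(x) log₂(P(x)):
  -P(1)·log₂(P(1)) = -(0.2349)·log₂(0.2349) = 0.49091
  -P(2)·log₂(P(2)) = -(0.6166)·log₂(0.6166) = 0.43014
  -P(3)·log₂(P(3)) = -(0.1062)·log₂(0.1062) = 0.34357
  -P(4)·log₂(P(4)) = -(0.0423)·log₂(0.0423) = 0.19302
H(P) = 0.49091 + 0.43014 + 0.34357 + 0.19302 = 1.45764 bits

log₂(4) = 2.00000 bits

D_KL(P||U) = 2.00000 - 1.45764 = 0.54236 ≈ 0.5424 bits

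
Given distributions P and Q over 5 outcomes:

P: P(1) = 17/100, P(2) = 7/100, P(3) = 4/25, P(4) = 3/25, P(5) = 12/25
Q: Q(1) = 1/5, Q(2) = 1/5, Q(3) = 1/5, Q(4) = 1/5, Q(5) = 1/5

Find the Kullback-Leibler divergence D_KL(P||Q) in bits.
0.3204 bits

D_KL(P||Q) = Σ P(x) log₂(P(x)/Q(x))

Computing term by term:
  P(1)·log₂(P(1)/Q(1)) = (17/100)·log₂((17/100)/(1/5)) = -0.03986
  P(2)·log₂(P(2)/Q(2)) = (7/100)·log₂((7/100)/(1/5)) = -0.10602
  P(3)·log₂(P(3)/Q(3)) = (4/25)·log₂((4/25)/(1/5)) = -0.05151
  P(4)·log₂(P(4)/Q(4)) = (3/25)·log₂((3/25)/(1/5)) = -0.08844
  P(5)·log₂(P(5)/Q(5)) = (12/25)·log₂((12/25)/(1/5)) = 0.60626

D_KL(P||Q) = -0.03986 - 0.10602 - 0.05151 - 0.08844 + 0.60626 = 0.32043 ≈ 0.3204 bits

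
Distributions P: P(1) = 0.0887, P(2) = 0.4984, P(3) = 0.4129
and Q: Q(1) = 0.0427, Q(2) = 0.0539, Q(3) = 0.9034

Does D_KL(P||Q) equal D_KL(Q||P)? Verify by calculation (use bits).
D_KL(P||Q) = 1.2265 bits, D_KL(Q||P) = 0.8025 bits. No — D_KL(P||Q) ≠ D_KL(Q||P) for this pair.

D_KL(P||Q) = Σ P(x) log₂(P(x)/Q(x))

Computing term by term:
  P(1)·log₂(P(1)/Q(1)) = 0.0887·log₂(0.0887/0.0427) = 0.09355
  P(2)·log₂(P(2)/Q(2)) = 0.4984·log₂(0.4984/0.0539) = 1.59934
  P(3)·log₂(P(3)/Q(3)) = 0.4129·log₂(0.4129/0.9034) = -0.46640

D_KL(P||Q) = 0.09355 + 1.59934 - 0.46640 = 1.22649 ≈ 1.2265 bits

D_KL(Q||P) = Σ Q(x) log₂(Q(x)/P(x))

Computing term by term:
  Q(1)·log₂(Q(1)/P(1)) = 0.0427·log₂(0.0427/0.0887) = -0.04504
  Q(2)·log₂(Q(2)/P(2)) = 0.0539·log₂(0.0539/0.4984) = -0.17296
  Q(3)·log₂(Q(3)/P(3)) = 0.9034·log₂(0.9034/0.4129) = 1.02046

D_KL(Q||P) = -0.04504 - 0.17296 + 1.02046 = 0.80246 ≈ 0.8025 bits

These are NOT equal (difference: 0.4240 bits). KL divergence is asymmetric: D_KL(P||Q) ≠ D_KL(Q||P) in general.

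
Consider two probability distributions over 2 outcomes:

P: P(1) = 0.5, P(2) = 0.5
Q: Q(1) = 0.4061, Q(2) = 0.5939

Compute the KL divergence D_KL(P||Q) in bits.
0.0259 bits

D_KL(P||Q) = Σ P(x) log₂(P(x)/Q(x))

Computing term by term:
  P(1)·log₂(P(1)/Q(1)) = 0.5·log₂(0.5/0.4061) = 0.15005
  P(2)·log₂(P(2)/Q(2)) = 0.5·log₂(0.5/0.5939) = -0.12415

D_KL(P||Q) = 0.15005 - 0.12415 = 0.02590 ≈ 0.0259 bits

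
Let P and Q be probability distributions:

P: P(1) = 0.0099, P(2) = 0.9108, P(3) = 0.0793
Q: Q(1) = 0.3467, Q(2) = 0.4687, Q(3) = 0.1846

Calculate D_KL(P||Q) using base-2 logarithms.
0.7255 bits

D_KL(P||Q) = Σ P(x) log₂(P(x)/Q(x))

Computing term by term:
  P(1)·log₂(P(1)/Q(1)) = 0.0099·log₂(0.0099/0.3467) = -0.05079
  P(2)·log₂(P(2)/Q(2)) = 0.9108·log₂(0.9108/0.4687) = 0.87297
  P(3)·log₂(P(3)/Q(3)) = 0.0793·log₂(0.0793/0.1846) = -0.09667

D_KL(P||Q) = -0.05079 + 0.87297 - 0.09667 = 0.72551 ≈ 0.7255 bits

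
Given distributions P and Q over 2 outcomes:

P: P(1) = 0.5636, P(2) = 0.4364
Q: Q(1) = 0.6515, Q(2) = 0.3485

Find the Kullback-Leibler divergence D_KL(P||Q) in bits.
0.0238 bits

D_KL(P||Q) = Σ P(x) log₂(P(x)/Q(x))

Computing term by term:
  P(1)·log₂(P(1)/Q(1)) = 0.5636·log₂(0.5636/0.6515) = -0.11785
  P(2)·log₂(P(2)/Q(2)) = 0.4364·log₂(0.4364/0.3485) = 0.14161

D_KL(P||Q) = -0.11785 + 0.14161 = 0.02376 ≈ 0.0238 bits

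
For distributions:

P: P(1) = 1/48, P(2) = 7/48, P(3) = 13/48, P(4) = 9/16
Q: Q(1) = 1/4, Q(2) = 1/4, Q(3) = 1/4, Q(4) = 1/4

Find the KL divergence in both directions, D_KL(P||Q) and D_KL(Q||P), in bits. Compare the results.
D_KL(P||Q) = 0.5013 bits, D_KL(Q||P) = 0.7693 bits. D_KL(Q||P) is larger than D_KL(P||Q) by 0.2680 bits; the two directions differ.

D_KL(P||Q) = Σ P(x) log₂(P(x)/Q(x))

Computing term by term:
  P(1)·log₂(P(1)/Q(1)) = (1/48)·log₂((1/48)/(1/4)) = -0.07469
  P(2)·log₂(P(2)/Q(2)) = (7/48)·log₂((7/48)/(1/4)) = -0.11340
  P(3)·log₂(P(3)/Q(3)) = (13/48)·log₂((13/48)/(1/4)) = 0.03128
  P(4)·log₂(P(4)/Q(4)) = (9/16)·log₂((9/16)/(1/4)) = 0.65808

D_KL(P||Q) = -0.07469 - 0.11340 + 0.03128 + 0.65808 = 0.50127 ≈ 0.5013 bits

D_KL(Q||P) = Σ Q(x) log₂(Q(x)/P(x))

Computing term by term:
  Q(1)·log₂(Q(1)/P(1)) = (1/4)·log₂((1/4)/(1/48)) = 0.89624
  Q(2)·log₂(Q(2)/P(2)) = (1/4)·log₂((1/4)/(7/48)) = 0.19440
  Q(3)·log₂(Q(3)/P(3)) = (1/4)·log₂((1/4)/(13/48)) = -0.02887
  Q(4)·log₂(Q(4)/P(4)) = (1/4)·log₂((1/4)/(9/16)) = -0.29248

D_KL(Q||P) = 0.89624 + 0.19440 - 0.02887 - 0.29248 = 0.76929 ≈ 0.7693 bits

These are NOT equal (difference: 0.2680 bits). KL divergence is asymmetric: D_KL(P||Q) ≠ D_KL(Q||P) in general.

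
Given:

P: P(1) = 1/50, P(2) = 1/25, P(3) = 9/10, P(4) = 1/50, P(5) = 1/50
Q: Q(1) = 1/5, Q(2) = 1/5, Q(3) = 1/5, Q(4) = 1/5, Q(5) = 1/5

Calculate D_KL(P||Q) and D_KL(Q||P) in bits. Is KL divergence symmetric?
D_KL(P||Q) = 1.6607 bits, D_KL(Q||P) = 2.0236 bits. No, KL divergence is not symmetric.

D_KL(P||Q) = Σ P(x) log₂(P(x)/Q(x))

Computing term by term:
  P(1)·log₂(P(1)/Q(1)) = (1/50)·log₂((1/50)/(1/5)) = -0.06644
  P(2)·log₂(P(2)/Q(2)) = (1/25)·log₂((1/25)/(1/5)) = -0.09288
  P(3)·log₂(P(3)/Q(3)) = (9/10)·log₂((9/10)/(1/5)) = 1.95293
  P(4)·log₂(P(4)/Q(4)) = (1/50)·log₂((1/50)/(1/5)) = -0.06644
  P(5)·log₂(P(5)/Q(5)) = (1/50)·log₂((1/50)/(1/5)) = -0.06644

D_KL(P||Q) = -0.06644 - 0.09288 + 1.95293 - 0.06644 - 0.06644 = 1.66073 ≈ 1.6607 bits

D_KL(Q||P) = Σ Q(x) log₂(Q(x)/P(x))

Computing term by term:
  Q(1)·log₂(Q(1)/P(1)) = (1/5)·log₂((1/5)/(1/50)) = 0.66439
  Q(2)·log₂(Q(2)/P(2)) = (1/5)·log₂((1/5)/(1/25)) = 0.46439
  Q(3)·log₂(Q(3)/P(3)) = (1/5)·log₂((1/5)/(9/10)) = -0.43399
  Q(4)·log₂(Q(4)/P(4)) = (1/5)·log₂((1/5)/(1/50)) = 0.66439
  Q(5)·log₂(Q(5)/P(5)) = (1/5)·log₂((1/5)/(1/50)) = 0.66439

D_KL(Q||P) = 0.66439 + 0.46439 - 0.43399 + 0.66439 + 0.66439 = 2.02357 ≈ 2.0236 bits

These are NOT equal (difference: 0.3629 bits). KL divergence is asymmetric: D_KL(P||Q) ≠ D_KL(Q||P) in general.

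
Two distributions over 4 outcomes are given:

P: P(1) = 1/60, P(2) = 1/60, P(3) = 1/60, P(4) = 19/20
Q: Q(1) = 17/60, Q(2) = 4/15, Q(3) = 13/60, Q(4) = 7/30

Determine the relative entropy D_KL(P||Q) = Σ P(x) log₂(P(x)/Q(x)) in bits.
1.7278 bits

D_KL(P||Q) = Σ P(x) log₂(P(x)/Q(x))

Computing term by term:
  P(1)·log₂(P(1)/Q(1)) = (1/60)·log₂((1/60)/(17/60)) = -0.06812
  P(2)·log₂(P(2)/Q(2)) = (1/60)·log₂((1/60)/(4/15)) = -0.06667
  P(3)·log₂(P(3)/Q(3)) = (1/60)·log₂((1/60)/(13/60)) = -0.06167
  P(4)·log₂(P(4)/Q(4)) = (19/20)·log₂((19/20)/(7/30)) = 1.92426

D_KL(P||Q) = -0.06812 - 0.06667 - 0.06167 + 1.92426 = 1.72780 ≈ 1.7278 bits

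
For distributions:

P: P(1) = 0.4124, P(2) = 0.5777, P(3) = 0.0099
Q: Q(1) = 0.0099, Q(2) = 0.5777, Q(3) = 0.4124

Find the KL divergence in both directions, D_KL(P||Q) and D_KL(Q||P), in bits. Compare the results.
D_KL(P||Q) = 2.1656 bits, D_KL(Q||P) = 2.1656 bits. The two directions give exactly the same value for this pair.

D_KL(P||Q) = Σ P(x) log₂(P(x)/Q(x))

Computing term by term:
  P(1)·log₂(P(1)/Q(1)) = 0.4124·log₂(0.4124/0.0099) = 2.21891
  P(2)·log₂(P(2)/Q(2)) = 0.5777·log₂(0.5777/0.5777) = 0.00000
  P(3)·log₂(P(3)/Q(3)) = 0.0099·log₂(0.0099/0.4124) = -0.05327

D_KL(P||Q) = 2.21891 + 0.00000 - 0.05327 = 2.16564 ≈ 2.1656 bits

D_KL(Q||P) = Σ Q(x) log₂(Q(x)/P(x))

Computing term by term:
  Q(1)·log₂(Q(1)/P(1)) = 0.0099·log₂(0.0099/0.4124) = -0.05327
  Q(2)·log₂(Q(2)/P(2)) = 0.5777·log₂(0.5777/0.5777) = 0.00000
  Q(3)·log₂(Q(3)/P(3)) = 0.4124·log₂(0.4124/0.0099) = 2.21891

D_KL(Q||P) = -0.05327 + 0.00000 + 2.21891 = 2.16564 ≈ 2.1656 bits

These ARE equal here. Q is P with outcomes relabeled (Q(1) = P(3), Q(3) = P(1)) by a relabeling that is its own inverse, so the two sums contain exactly the same terms in a different order. This is a special case — KL divergence is not symmetric in general: D_KL(P||Q) ≠ D_KL(Q||P) for most P, Q.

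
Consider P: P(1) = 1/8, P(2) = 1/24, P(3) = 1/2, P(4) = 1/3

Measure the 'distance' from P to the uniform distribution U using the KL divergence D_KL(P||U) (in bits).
0.4056 bits

U(i) = 1/4 for all i

D_KL(P||U) = Σ P(x) log₂(P(x) / (1/4))
           = Σ P(x) log₂(P(x)) + log₂(4)
           = log₂(4) - H(P)

H(P) = -Σ P(x) log₂(P(x)):
  -P(1)·log₂(P(1)) = -(1/8)·log₂(1/8) = 0.37500
  -P(2)·log₂(P(2)) = -(1/24)·log₂(1/24) = 0.19104
  -P(3)·log₂(P(3)) = -(1/2)·log₂(1/2) = 0.50000
  -P(4)·log₂(P(4)) = -(1/3)·log₂(1/3) = 0.52832
H(P) = 0.37500 + 0.19104 + 0.50000 + 0.52832 = 1.59436 bits

log₂(4) = 2.00000 bits

D_KL(P||U) = 2.00000 - 1.59436 = 0.40564 ≈ 0.4056 bits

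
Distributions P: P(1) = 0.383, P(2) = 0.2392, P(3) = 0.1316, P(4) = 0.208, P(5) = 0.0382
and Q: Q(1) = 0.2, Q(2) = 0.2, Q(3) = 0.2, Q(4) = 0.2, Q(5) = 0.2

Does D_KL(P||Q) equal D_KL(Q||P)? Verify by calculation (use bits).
D_KL(P||Q) = 0.2618 bits, D_KL(Q||P) = 0.3480 bits. No — D_KL(P||Q) ≠ D_KL(Q||P) for this pair.

D_KL(P||Q) = Σ P(x) log₂(P(x)/Q(x))

Computing term by term:
  P(1)·log₂(P(1)/Q(1)) = 0.383·log₂(0.383/0.2) = 0.35900
  P(2)·log₂(P(2)/Q(2)) = 0.2392·log₂(0.2392/0.2) = 0.06177
  P(3)·log₂(P(3)/Q(3)) = 0.1316·log₂(0.1316/0.2) = -0.07947
  P(4)·log₂(P(4)/Q(4)) = 0.208·log₂(0.208/0.2) = 0.01177
  P(5)·log₂(P(5)/Q(5)) = 0.0382·log₂(0.0382/0.2) = -0.09124

D_KL(P||Q) = 0.35900 + 0.06177 - 0.07947 + 0.01177 - 0.09124 = 0.26183 ≈ 0.2618 bits

D_KL(Q||P) = Σ Q(x) log₂(Q(x)/P(x))

Computing term by term:
  Q(1)·log₂(Q(1)/P(1)) = 0.2·log₂(0.2/0.383) = -0.18747
  Q(2)·log₂(Q(2)/P(2)) = 0.2·log₂(0.2/0.2392) = -0.05164
  Q(3)·log₂(Q(3)/P(3)) = 0.2·log₂(0.2/0.1316) = 0.12077
  Q(4)·log₂(Q(4)/P(4)) = 0.2·log₂(0.2/0.208) = -0.01132
  Q(5)·log₂(Q(5)/P(5)) = 0.2·log₂(0.2/0.0382) = 0.47767

D_KL(Q||P) = -0.18747 - 0.05164 + 0.12077 - 0.01132 + 0.47767 = 0.34801 ≈ 0.3480 bits

These are NOT equal (difference: 0.0862 bits). KL divergence is asymmetric: D_KL(P||Q) ≠ D_KL(Q||P) in general.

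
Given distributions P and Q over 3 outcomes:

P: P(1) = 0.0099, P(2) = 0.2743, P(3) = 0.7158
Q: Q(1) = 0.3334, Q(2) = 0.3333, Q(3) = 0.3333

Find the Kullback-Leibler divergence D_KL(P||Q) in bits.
0.6620 bits

D_KL(P||Q) = Σ P(x) log₂(P(x)/Q(x))

Computing term by term:
  P(1)·log₂(P(1)/Q(1)) = 0.0099·log₂(0.0099/0.3334) = -0.05023
  P(2)·log₂(P(2)/Q(2)) = 0.2743·log₂(0.2743/0.3333) = -0.07710
  P(3)·log₂(P(3)/Q(3)) = 0.7158·log₂(0.7158/0.3333) = 0.78934

D_KL(P||Q) = -0.05023 - 0.07710 + 0.78934 = 0.66201 ≈ 0.6620 bits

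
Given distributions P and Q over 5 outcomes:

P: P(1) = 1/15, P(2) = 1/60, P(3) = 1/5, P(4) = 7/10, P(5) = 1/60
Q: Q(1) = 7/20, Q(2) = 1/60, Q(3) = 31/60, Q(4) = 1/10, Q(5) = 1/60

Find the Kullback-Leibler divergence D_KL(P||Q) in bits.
1.5318 bits

D_KL(P||Q) = Σ P(x) log₂(P(x)/Q(x))

Computing term by term:
  P(1)·log₂(P(1)/Q(1)) = (1/15)·log₂((1/15)/(7/20)) = -0.15949
  P(2)·log₂(P(2)/Q(2)) = (1/60)·log₂((1/60)/(1/60)) = 0.00000
  P(3)·log₂(P(3)/Q(3)) = (1/5)·log₂((1/5)/(31/60)) = -0.27385
  P(4)·log₂(P(4)/Q(4)) = (7/10)·log₂((7/10)/(1/10)) = 1.96515
  P(5)·log₂(P(5)/Q(5)) = (1/60)·log₂((1/60)/(1/60)) = 0.00000

D_KL(P||Q) = -0.15949 + 0.00000 - 0.27385 + 1.96515 + 0.00000 = 1.53181 ≈ 1.5318 bits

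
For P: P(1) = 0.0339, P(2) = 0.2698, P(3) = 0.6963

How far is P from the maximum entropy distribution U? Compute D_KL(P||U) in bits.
0.5459 bits

U(i) = 1/3 for all i

D_KL(P||U) = Σ P(x) log₂(P(x) / (1/3))
           = Σ P(x) log₂(P(x)) + log₂(3)
           = log₂(3) - H(P)

H(P) = -Σ P(x) log₂(P(x)):
  -P(1)·log₂(P(1)) = -(0.0339)·log₂(0.0339) = 0.16552
  -P(2)·log₂(P(2)) = -(0.2698)·log₂(0.2698) = 0.50993
  -P(3)·log₂(P(3)) = -(0.6963)·log₂(0.6963) = 0.36362
H(P) = 0.16552 + 0.50993 + 0.36362 = 1.03907 bits

log₂(3) = 1.58496 bits

D_KL(P||U) = 1.58496 - 1.03907 = 0.54589 ≈ 0.5459 bits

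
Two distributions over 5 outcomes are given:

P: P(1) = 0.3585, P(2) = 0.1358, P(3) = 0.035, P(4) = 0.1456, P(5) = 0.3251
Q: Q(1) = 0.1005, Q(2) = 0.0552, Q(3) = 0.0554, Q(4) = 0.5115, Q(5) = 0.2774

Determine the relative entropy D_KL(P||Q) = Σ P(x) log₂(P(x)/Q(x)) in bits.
0.6214 bits

D_KL(P||Q) = Σ P(x) log₂(P(x)/Q(x))

Computing term by term:
  P(1)·log₂(P(1)/Q(1)) = 0.3585·log₂(0.3585/0.1005) = 0.65777
  P(2)·log₂(P(2)/Q(2)) = 0.1358·log₂(0.1358/0.0552) = 0.17637
  P(3)·log₂(P(3)/Q(3)) = 0.035·log₂(0.035/0.0554) = -0.02319
  P(4)·log₂(P(4)/Q(4)) = 0.1456·log₂(0.1456/0.5115) = -0.26393
  P(5)·log₂(P(5)/Q(5)) = 0.3251·log₂(0.3251/0.2774) = 0.07442

D_KL(P||Q) = 0.65777 + 0.17637 - 0.02319 - 0.26393 + 0.07442 = 0.62144 ≈ 0.6214 bits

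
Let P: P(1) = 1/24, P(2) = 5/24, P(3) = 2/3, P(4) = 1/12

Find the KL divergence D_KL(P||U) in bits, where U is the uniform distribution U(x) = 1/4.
0.6488 bits

U(i) = 1/4 for all i

D_KL(P||U) = Σ P(x) log₂(P(x) / (1/4))
           = Σ P(x) log₂(P(x)) + log₂(4)
           = log₂(4) - H(P)

H(P) = -Σ P(x) log₂(P(x)):
  -P(1)·log₂(P(1)) = -(1/24)·log₂(1/24) = 0.19104
  -P(2)·log₂(P(2)) = -(5/24)·log₂(5/24) = 0.47147
  -P(3)·log₂(P(3)) = -(2/3)·log₂(2/3) = 0.38998
  -P(4)·log₂(P(4)) = -(1/12)·log₂(1/12) = 0.29875
H(P) = 0.19104 + 0.47147 + 0.38998 + 0.29875 = 1.35124 bits

log₂(4) = 2.00000 bits

D_KL(P||U) = 2.00000 - 1.35124 = 0.64876 ≈ 0.6488 bits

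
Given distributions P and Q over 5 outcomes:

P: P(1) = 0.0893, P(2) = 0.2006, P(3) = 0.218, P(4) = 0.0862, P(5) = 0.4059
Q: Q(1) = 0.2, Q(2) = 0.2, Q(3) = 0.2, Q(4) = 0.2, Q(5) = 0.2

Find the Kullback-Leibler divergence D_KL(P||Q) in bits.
0.2339 bits

D_KL(P||Q) = Σ P(x) log₂(P(x)/Q(x))

Computing term by term:
  P(1)·log₂(P(1)/Q(1)) = 0.0893·log₂(0.0893/0.2) = -0.10388
  P(2)·log₂(P(2)/Q(2)) = 0.2006·log₂(0.2006/0.2) = 0.00087
  P(3)·log₂(P(3)/Q(3)) = 0.218·log₂(0.218/0.2) = 0.02710
  P(4)·log₂(P(4)/Q(4)) = 0.0862·log₂(0.0862/0.2) = -0.10467
  P(5)·log₂(P(5)/Q(5)) = 0.4059·log₂(0.4059/0.2) = 0.41447

D_KL(P||Q) = -0.10388 + 0.00087 + 0.02710 - 0.10467 + 0.41447 = 0.23389 ≈ 0.2339 bits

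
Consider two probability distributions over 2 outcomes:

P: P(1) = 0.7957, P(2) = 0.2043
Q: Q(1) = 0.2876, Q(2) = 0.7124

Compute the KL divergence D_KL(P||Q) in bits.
0.8001 bits

D_KL(P||Q) = Σ P(x) log₂(P(x)/Q(x))

Computing term by term:
  P(1)·log₂(P(1)/Q(1)) = 0.7957·log₂(0.7957/0.2876) = 1.16822
  P(2)·log₂(P(2)/Q(2)) = 0.2043·log₂(0.2043/0.7124) = -0.36815

D_KL(P||Q) = 1.16822 - 0.36815 = 0.80007 ≈ 0.8001 bits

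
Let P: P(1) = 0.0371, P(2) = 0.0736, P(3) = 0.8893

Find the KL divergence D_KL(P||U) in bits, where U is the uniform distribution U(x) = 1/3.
0.9811 bits

U(i) = 1/3 for all i

D_KL(P||U) = Σ P(x) log₂(P(x) / (1/3))
           = Σ P(x) log₂(P(x)) + log₂(3)
           = log₂(3) - H(P)

H(P) = -Σ P(x) log₂(P(x)):
  -P(1)·log₂(P(1)) = -(0.0371)·log₂(0.0371) = 0.17632
  -P(2)·log₂(P(2)) = -(0.0736)·log₂(0.0736) = 0.27704
  -P(3)·log₂(P(3)) = -(0.8893)·log₂(0.8893) = 0.15052
H(P) = 0.17632 + 0.27704 + 0.15052 = 0.60388 bits

log₂(3) = 1.58496 bits

D_KL(P||U) = 1.58496 - 0.60388 = 0.98108 ≈ 0.9811 bits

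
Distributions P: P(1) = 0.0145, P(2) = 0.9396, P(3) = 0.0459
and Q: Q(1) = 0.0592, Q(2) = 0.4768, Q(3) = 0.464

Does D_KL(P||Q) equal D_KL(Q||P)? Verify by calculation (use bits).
D_KL(P||Q) = 0.7369 bits, D_KL(Q||P) = 1.2022 bits. No — D_KL(P||Q) ≠ D_KL(Q||P) for this pair.

D_KL(P||Q) = Σ P(x) log₂(P(x)/Q(x))

Computing term by term:
  P(1)·log₂(P(1)/Q(1)) = 0.0145·log₂(0.0145/0.0592) = -0.02943
  P(2)·log₂(P(2)/Q(2)) = 0.9396·log₂(0.9396/0.4768) = 0.91955
  P(3)·log₂(P(3)/Q(3)) = 0.0459·log₂(0.0459/0.464) = -0.15319

D_KL(P||Q) = -0.02943 + 0.91955 - 0.15319 = 0.73693 ≈ 0.7369 bits

D_KL(Q||P) = Σ Q(x) log₂(Q(x)/P(x))

Computing term by term:
  Q(1)·log₂(Q(1)/P(1)) = 0.0592·log₂(0.0592/0.0145) = 0.12015
  Q(2)·log₂(Q(2)/P(2)) = 0.4768·log₂(0.4768/0.9396) = -0.46663
  Q(3)·log₂(Q(3)/P(3)) = 0.464·log₂(0.464/0.0459) = 1.54863

D_KL(Q||P) = 0.12015 - 0.46663 + 1.54863 = 1.20215 ≈ 1.2022 bits

These are NOT equal (difference: 0.4653 bits). KL divergence is asymmetric: D_KL(P||Q) ≠ D_KL(Q||P) in general.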